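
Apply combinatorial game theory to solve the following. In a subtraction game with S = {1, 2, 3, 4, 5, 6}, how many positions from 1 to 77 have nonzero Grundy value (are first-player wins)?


Subtraction set S = {1, 2, 3, 4, 5, 6}, so G(n) = n mod 7.
G(n) = 0 when n is a multiple of 7.
Multiples of 7 in [1, 77]: 11
N-positions (nonzero Grundy) = 77 - 11 = 66

66


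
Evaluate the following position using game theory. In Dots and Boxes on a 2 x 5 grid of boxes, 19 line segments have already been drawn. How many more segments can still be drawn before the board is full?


Grid: 2 x 5 boxes, i.e. 3 rows and 6 columns of dots.
Horizontal edges: (rows + 1) * cols = 3 * 5 = 15
Vertical edges: rows * (cols + 1) = 2 * 6 = 12
Total edges: 15 + 12 = 27
Edges drawn: 19
Remaining: 27 - 19 = 8

8


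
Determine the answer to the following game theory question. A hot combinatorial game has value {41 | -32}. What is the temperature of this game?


The game is {41 | -32}, a switch {a | b} with numbers a > b.
Cooling {a | b} by t gives {a - t | b + t}, which stops being hot when a - t = b + t, i.e. at t = (a - b)/2. So the temperature of a switch is (a - b)/2.
Temperature = (Left option - Right option) / 2
= (41 - (-32)) / 2
= 73 / 2
= 73/2

73/2


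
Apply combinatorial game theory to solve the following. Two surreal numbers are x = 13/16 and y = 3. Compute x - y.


x = 13/16, y = 3
Converting to common denominator: 16
x = 13/16, y = 48/16
x - y = 13/16 - 3 = -35/16

-35/16


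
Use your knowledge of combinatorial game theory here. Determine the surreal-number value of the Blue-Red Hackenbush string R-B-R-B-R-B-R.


Edges (from ground): R-B-R-B-R-B-R
By Berlekamp's sign-expansion rule, a Blue-Red Hackenbush stalk has the value of the surreal number whose sign sequence is the edge sequence with B -> + and R -> -.
Sign sequence: -+-+-+-
Trace the sign expansion in the surreal number tree, starting from 0:
Edge 1: R (sign -) -> bounds (-inf, 0), value = -1
Edge 2: B (sign +) -> bounds (-1, 0), value = -1/2
Edge 3: R (sign -) -> bounds (-1, -1/2), value = -3/4
Edge 4: B (sign +) -> bounds (-3/4, -1/2), value = -5/8
Edge 5: R (sign -) -> bounds (-3/4, -5/8), value = -11/16
Edge 6: B (sign +) -> bounds (-11/16, -5/8), value = -21/32
Edge 7: R (sign -) -> bounds (-11/16, -21/32), value = -43/64
Game value = -43/64

-43/64


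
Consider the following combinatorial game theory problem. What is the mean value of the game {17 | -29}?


Game = {17 | -29}, a switch {a | b} with numbers a > b.
Its thermograph has left wall a - t and right wall b + t, which meet at t = (a - b)/2, where both equal (a + b)/2. So the mast (mean value) is at (a + b)/2.
Mean = (17 + (-29))/2 = -12/2 = -6

-6


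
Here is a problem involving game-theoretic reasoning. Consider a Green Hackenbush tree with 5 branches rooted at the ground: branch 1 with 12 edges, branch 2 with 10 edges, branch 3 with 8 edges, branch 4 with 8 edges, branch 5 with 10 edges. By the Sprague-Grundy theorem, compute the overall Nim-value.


The tree has 5 branches from the ground vertex.
In Green Hackenbush, the Nim-value of a simple path of length k is k.
Branch 1: length 12, Nim-value = 12
Branch 2: length 10, Nim-value = 10
Branch 3: length 8, Nim-value = 8
Branch 4: length 8, Nim-value = 8
Branch 5: length 10, Nim-value = 10
Total Nim-value = XOR of all branch values:
0 XOR 12 = 12
12 XOR 10 = 6
6 XOR 8 = 14
14 XOR 8 = 6
6 XOR 10 = 12
Nim-value of the tree = 12

12


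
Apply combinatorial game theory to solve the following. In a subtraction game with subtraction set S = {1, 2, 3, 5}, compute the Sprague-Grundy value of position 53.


The subtraction set is S = {1, 2, 3, 5}.
G(k) = mex{ G(k - s) : s in S, s <= k }. We compute iteratively: G(0) = 0.
G(1) = mex({0}) = 1
G(2) = mex({0, 1}) = 2
G(3) = mex({0, 1, 2}) = 3
G(4) = mex({1, 2, 3}) = 0
G(5) = mex({0, 2, 3}) = 1
G(6) = mex({0, 1, 3}) = 2
G(7) = mex({0, 1, 2}) = 3
G(8) = mex({1, 2, 3}) = 0
Observe that G(4)..G(8) = 0, 1, 2, 3, 0 repeats G(0)..G(4) = 0, 1, 2, 3, 0.
For k >= max(S) = 5, G(k) is determined by the previous 5 values G(k-5)..G(k-1); a window of 5 consecutive values has recurred shifted by 4, so by induction G(k + 4) = G(k) for all k >= 0: the sequence is periodic from the start with period 4.
One period: G(0..3) = 0, 1, 2, 3.
53 mod 4 = 1, so G(53) = G(1) = 1.

1


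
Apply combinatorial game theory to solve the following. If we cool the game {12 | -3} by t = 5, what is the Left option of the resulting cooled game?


Original game: {12 | -3} (a switch {a | b} with a > b).
Cooling by t (for t below the temperature (a - b)/2 = 15/2) taxes each move by t: {a | b} cooled by t is {a - t | b + t}.
Cooling amount: t = 5
Cooled Left option: 12 - 5 = 7
Cooled Right option: -3 + 5 = 2
Cooled game: {7 | 2}
Left option = 7

7


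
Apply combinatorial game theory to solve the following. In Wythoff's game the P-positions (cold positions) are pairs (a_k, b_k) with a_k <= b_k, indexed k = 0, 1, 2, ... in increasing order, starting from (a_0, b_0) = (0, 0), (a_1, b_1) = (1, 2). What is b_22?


By Wythoff's theorem, a_k = floor(k * phi) and b_k = floor(k * phi^2) = a_k + k, where phi = (1 + sqrt(5))/2 is the golden ratio.
phi = (1 + sqrt(5))/2 = 1.618034
phi^2 = phi + 1 = 2.618034
k = 22
k * phi^2 = 22 * 2.618034 = 57.596748
b_22 = floor(k * phi^2) = 57 (check: a_22 + k = 35 + 22 = 57)

57


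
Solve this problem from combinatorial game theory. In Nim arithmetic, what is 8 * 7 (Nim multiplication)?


Nim multiplication is bilinear over XOR: (u XOR v) * w = (u*w) XOR (v*w).
So we split each operand into its bit components and XOR the pairwise Nim products.
8 = 8 (as XOR of powers of 2).
7 = 1 + 2 + 4 (as XOR of powers of 2).
Using the standard Nim-product table on single bits:
  2*2 = 3,   2*4 = 8,   2*8 = 12,
  4*4 = 6,   4*8 = 11,  8*8 = 13,
and  1*x = x (identity), k*l = l*k (commutative).
Pairwise Nim products:
  8 * 1 = 8
  8 * 2 = 12
  8 * 4 = 11
XOR them: 8 XOR 12 XOR 11 = 15.
Result: 8 * 7 = 15 (in Nim).

15


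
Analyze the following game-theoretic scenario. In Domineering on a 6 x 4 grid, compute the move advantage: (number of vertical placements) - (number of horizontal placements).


Board is 6 x 4 (rows x cols).
Left (vertical) placements: (rows-1) * cols = 5 * 4 = 20
Right (horizontal) placements: rows * (cols-1) = 6 * 3 = 18
Advantage = Left - Right = 20 - 18 = 2

2


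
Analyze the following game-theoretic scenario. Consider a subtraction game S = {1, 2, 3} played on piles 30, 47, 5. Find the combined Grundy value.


Subtraction set: {1, 2, 3}
For this subtraction set, G(n) = n mod 4 (period = max + 1 = 4).
Pile 1 (size 30): G(30) = 30 mod 4 = 2
Pile 2 (size 47): G(47) = 47 mod 4 = 3
Pile 3 (size 5): G(5) = 5 mod 4 = 1
Total Grundy value = XOR of all: 2 XOR 3 XOR 1 = 0

0


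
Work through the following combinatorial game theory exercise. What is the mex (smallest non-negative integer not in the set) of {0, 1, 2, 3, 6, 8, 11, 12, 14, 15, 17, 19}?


Set = {0, 1, 2, 3, 6, 8, 11, 12, 14, 15, 17, 19}
0 is in the set.
1 is in the set.
2 is in the set.
3 is in the set.
4 is NOT in the set. This is the mex.
mex = 4

4


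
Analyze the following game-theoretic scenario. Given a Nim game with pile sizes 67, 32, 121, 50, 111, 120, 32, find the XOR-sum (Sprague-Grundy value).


We need the XOR (exclusive or) of all pile sizes.
After XOR-ing pile 1 (size 67): 0 XOR 67 = 67
After XOR-ing pile 2 (size 32): 67 XOR 32 = 99
After XOR-ing pile 3 (size 121): 99 XOR 121 = 26
After XOR-ing pile 4 (size 50): 26 XOR 50 = 40
After XOR-ing pile 5 (size 111): 40 XOR 111 = 71
After XOR-ing pile 6 (size 120): 71 XOR 120 = 63
After XOR-ing pile 7 (size 32): 63 XOR 32 = 31
The Nim-value of this position is 31.

31


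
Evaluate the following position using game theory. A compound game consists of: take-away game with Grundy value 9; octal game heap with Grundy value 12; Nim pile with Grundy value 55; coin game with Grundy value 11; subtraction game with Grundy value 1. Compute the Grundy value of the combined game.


By the Sprague-Grundy theorem, the Grundy value of a sum of games is the XOR of individual Grundy values.
take-away game: Grundy value = 9. Running XOR: 0 XOR 9 = 9
octal game heap: Grundy value = 12. Running XOR: 9 XOR 12 = 5
Nim pile: Grundy value = 55. Running XOR: 5 XOR 55 = 50
coin game: Grundy value = 11. Running XOR: 50 XOR 11 = 57
subtraction game: Grundy value = 1. Running XOR: 57 XOR 1 = 56
The combined Grundy value is 56.

56


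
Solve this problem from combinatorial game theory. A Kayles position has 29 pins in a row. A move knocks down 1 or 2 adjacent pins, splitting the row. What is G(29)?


Kayles: a move removes 1 or 2 adjacent pins from a contiguous row.
Removing pins from a row of k leaves two independent rows (a, b) with a + b = k - 1 (one pin) or a + b = k - 2 (two pins); an end removal gives a = 0.
By Sprague-Grundy, G(k) = mex{ G(a) XOR G(b) } over all these splits. G(0) = 0.
G(1): splits (0,0):0^0=0 -> mex({0}) = 1
G(2): splits (0,1):0^1=1 (0,0):0^0=0 -> mex({0, 1}) = 2
G(3): splits (0,2):0^2=2 (1,1):1^1=0 (0,1):0^1=1 -> mex({0, 1, 2}) = 3
G(4): splits (0,3):0^3=3 (1,2):1^2=3 (0,2):0^2=2 (1,1):1^1=0 -> mex({0, 2, 3}) = 1
G(5): splits (0,4):0^1=1 (1,3):1^3=2 (2,2):2^2=0 (0,3):0^3=3 (1,2):1^2=3 -> mex({0, 1, 2, 3}) = 4
G(6) = mex({0, 1, 2, 4}) = 3
G(7) = mex({0, 1, 3, 4, 5}) = 2
G(8) = mex({0, 2, 3, 5, 6}) = 1
G(9) = mex({0, 1, 2, 3, 6, 7}) = 4
G(10) = mex({0, 1, 3, 4, 5, 7}) = 2
G(11) = mex({0, 1, 2, 3, 4, 5}) = 6
G(12) = mex({0, 1, 2, 3, 5, 6, 7}) = 4
G(13) = mex({0, 2, 3, 4, 6, 7}) = 1
G(14) = mex({0, 1, 4, 5, 6, 7}) = 2
G(15) = mex({0, 1, 2, 3, 4, 5, 6}) = 7
G(16) = mex({0, 2, 3, 5, 6, 7}) = 1
G(17) = mex({0, 1, 2, 3, 5, 6, 7}) = 4
G(18) = mex({0, 1, 2, 4, 5, 6}) = 3
G(19) = mex({0, 1, 3, 4, 5, 7}) = 2
G(20) = mex({0, 2, 3, 4, 5, 6, 7}) = 1
G(21) = mex({0, 1, 2, 3, 5, 6, 7}) = 4
G(22) = mex({0, 1, 2, 3, 4, 5, 7}) = 6
G(23) = mex({0, 1, 2, 3, 4, 5, 6}) = 7
G(24) = mex({0, 1, 2, 3, 5, 6, 7}) = 4
G(25) = mex({0, 2, 3, 4, 6, 7}) = 1
G(26) = mex({0, 1, 3, 4, 5, 6, 7}) = 2
G(27) = mex({0, 1, 2, 3, 4, 5, 6, 7}) = 8
G(28) = mex({0, 1, 2, 3, 4, 6, 7, 8}) = 5
G(29) = mex({0, 1, 2, 3, 5, 6, 7, 8, 9}) = 4
Therefore G(29) = 4.

4


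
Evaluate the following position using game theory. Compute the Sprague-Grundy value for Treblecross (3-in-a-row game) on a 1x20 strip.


Treblecross: place X on empty cells; 3-in-a-row wins.
Playing within two cells of an existing X lets the opponent win at once, so sensible play treats the cells i-2..i+2 around each X as dead. The player left with no safe cell loses, so this is a normal-play take-away game on strips of safe cells.
Placing X at cell i (0-indexed) of a strip of k safe cells leaves independent strips of sizes max(0, i-2) and max(0, k-i-3). Hence G(k) = mex{ G(max(0,i-2)) XOR G(max(0,k-i-3)) : 0 <= i < k }, with G(0) = 0.
G(1): splits (0,0):0^0=0 -> mex({0}) = 1
G(2): splits (0,0):0^0=0 -> mex({0}) = 1
G(3): splits (0,0):0^0=0 -> mex({0}) = 1
G(4): splits (0,1):0^1=1 (0,0):0^0=0 -> mex({0, 1}) = 2
G(5): splits (0,2):0^1=1 (0,1):0^1=1 (0,0):0^0=0 -> mex({0, 1}) = 2
G(6) = mex({1}) = 0
G(7) = mex({0, 1, 2}) = 3
G(8) = mex({0, 1, 2}) = 3
G(9) = mex({0, 2}) = 1
G(10) = mex({0, 2, 3}) = 1
G(11) = mex({0, 3}) = 1
G(12) = mex({1, 3}) = 0
G(13) = mex({0, 1, 2, 3}) = 4
G(14) = mex({0, 1, 2}) = 3
G(15) = mex({0, 1, 2}) = 3
G(16) = mex({0, 1, 2, 4}) = 3
G(17) = mex({0, 1, 3, 4}) = 2
G(18) = mex({0, 1, 3, 4}) = 2
G(19) = mex({0, 1, 3, 5}) = 2
G(20) = mex({0, 1, 2, 3, 5}) = 4
Therefore G(20) = 4.

4


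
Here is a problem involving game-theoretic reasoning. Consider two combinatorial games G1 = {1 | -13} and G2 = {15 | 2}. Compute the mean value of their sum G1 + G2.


G1 = {1 | -13}, G2 = {15 | 2}
Each is a switch {a | b} with numbers a > b; its mean value is (a + b)/2, and mean value is additive over game sums: m(G1 + G2) = m(G1) + m(G2).
Mean of G1 = (1 + (-13))/2 = -12/2 = -6
Mean of G2 = (15 + (2))/2 = 17/2 = 17/2
Mean of G1 + G2 = -6 + 17/2 = 5/2

5/2


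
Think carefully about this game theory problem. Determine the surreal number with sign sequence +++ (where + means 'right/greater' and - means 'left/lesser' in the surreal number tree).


Sign expansion: +++
Rule: track bounds (lo, hi), initially (-inf, +inf). On '+', the current value becomes lo and we move to the simplest number in (value, hi): value + 1 if hi = +inf, otherwise the midpoint (value + hi)/2. On '-', the current value becomes hi and we move to value - 1 if lo = -inf, otherwise the midpoint (lo + value)/2.
Start at 0.
Step 1: sign = +, move right. Bounds: (0, +inf). Value = 1
Step 2: sign = +, move right. Bounds: (1, +inf). Value = 2
Step 3: sign = +, move right. Bounds: (2, +inf). Value = 3
The surreal number with sign expansion +++ is 3.

3


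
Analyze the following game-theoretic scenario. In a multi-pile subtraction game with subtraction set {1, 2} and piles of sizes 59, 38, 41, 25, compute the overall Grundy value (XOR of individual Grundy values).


Subtraction set: {1, 2}
For this subtraction set, G(n) = n mod 3 (period = max + 1 = 3).
Pile 1 (size 59): G(59) = 59 mod 3 = 2
Pile 2 (size 38): G(38) = 38 mod 3 = 2
Pile 3 (size 41): G(41) = 41 mod 3 = 2
Pile 4 (size 25): G(25) = 25 mod 3 = 1
Total Grundy value = XOR of all: 2 XOR 2 XOR 2 XOR 1 = 3

3


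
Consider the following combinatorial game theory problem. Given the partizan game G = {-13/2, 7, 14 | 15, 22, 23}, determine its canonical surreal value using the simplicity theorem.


Left options: {-13/2, 7, 14}, max = 14
Right options: {15, 22, 23}, min = 15
All options are numbers and max(Left) < min(Right), so by the simplicity theorem the value is the simplest (earliest-born) number strictly between 14 and 15.
No integer lies strictly between 14 and 15, so the value is the dyadic rational m/2^k in the interval with the smallest k (then m odd); search k = 1, 2, ...:
Denominator 2: 29/2 lies strictly between 14 and 15 -- found.
The simplest number in the interval is 29/2.
Game value = 29/2

29/2


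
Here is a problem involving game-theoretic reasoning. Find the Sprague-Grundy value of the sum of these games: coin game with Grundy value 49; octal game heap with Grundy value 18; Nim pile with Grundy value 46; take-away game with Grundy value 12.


By the Sprague-Grundy theorem, the Grundy value of a sum of games is the XOR of individual Grundy values.
coin game: Grundy value = 49. Running XOR: 0 XOR 49 = 49
octal game heap: Grundy value = 18. Running XOR: 49 XOR 18 = 35
Nim pile: Grundy value = 46. Running XOR: 35 XOR 46 = 13
take-away game: Grundy value = 12. Running XOR: 13 XOR 12 = 1
The combined Grundy value is 1.

1


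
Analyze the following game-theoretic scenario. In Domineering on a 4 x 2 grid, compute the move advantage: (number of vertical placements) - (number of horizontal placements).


Board is 4 x 2 (rows x cols).
Left (vertical) placements: (rows-1) * cols = 3 * 2 = 6
Right (horizontal) placements: rows * (cols-1) = 4 * 1 = 4
Advantage = Left - Right = 6 - 4 = 2

2


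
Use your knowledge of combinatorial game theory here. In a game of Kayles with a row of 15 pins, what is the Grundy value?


Kayles: a move removes 1 or 2 adjacent pins from a contiguous row.
Removing pins from a row of k leaves two independent rows (a, b) with a + b = k - 1 (one pin) or a + b = k - 2 (two pins); an end removal gives a = 0.
By Sprague-Grundy, G(k) = mex{ G(a) XOR G(b) } over all these splits. G(0) = 0.
G(1): splits (0,0):0^0=0 -> mex({0}) = 1
G(2): splits (0,1):0^1=1 (0,0):0^0=0 -> mex({0, 1}) = 2
G(3): splits (0,2):0^2=2 (1,1):1^1=0 (0,1):0^1=1 -> mex({0, 1, 2}) = 3
G(4): splits (0,3):0^3=3 (1,2):1^2=3 (0,2):0^2=2 (1,1):1^1=0 -> mex({0, 2, 3}) = 1
G(5): splits (0,4):0^1=1 (1,3):1^3=2 (2,2):2^2=0 (0,3):0^3=3 (1,2):1^2=3 -> mex({0, 1, 2, 3}) = 4
G(6) = mex({0, 1, 2, 4}) = 3
G(7) = mex({0, 1, 3, 4, 5}) = 2
G(8) = mex({0, 2, 3, 5, 6}) = 1
G(9) = mex({0, 1, 2, 3, 6, 7}) = 4
G(10) = mex({0, 1, 3, 4, 5, 7}) = 2
G(11) = mex({0, 1, 2, 3, 4, 5}) = 6
G(12) = mex({0, 1, 2, 3, 5, 6, 7}) = 4
G(13) = mex({0, 2, 3, 4, 6, 7}) = 1
G(14) = mex({0, 1, 4, 5, 6, 7}) = 2
G(15) = mex({0, 1, 2, 3, 4, 5, 6}) = 7
Therefore G(15) = 7.

7


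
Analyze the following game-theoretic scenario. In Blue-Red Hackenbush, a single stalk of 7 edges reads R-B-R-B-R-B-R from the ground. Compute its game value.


Edges (from ground): R-B-R-B-R-B-R
By Berlekamp's sign-expansion rule, a Blue-Red Hackenbush stalk has the value of the surreal number whose sign sequence is the edge sequence with B -> + and R -> -.
Sign sequence: -+-+-+-
Trace the sign expansion in the surreal number tree, starting from 0:
Edge 1: R (sign -) -> bounds (-inf, 0), value = -1
Edge 2: B (sign +) -> bounds (-1, 0), value = -1/2
Edge 3: R (sign -) -> bounds (-1, -1/2), value = -3/4
Edge 4: B (sign +) -> bounds (-3/4, -1/2), value = -5/8
Edge 5: R (sign -) -> bounds (-3/4, -5/8), value = -11/16
Edge 6: B (sign +) -> bounds (-11/16, -5/8), value = -21/32
Edge 7: R (sign -) -> bounds (-11/16, -21/32), value = -43/64
Game value = -43/64

-43/64


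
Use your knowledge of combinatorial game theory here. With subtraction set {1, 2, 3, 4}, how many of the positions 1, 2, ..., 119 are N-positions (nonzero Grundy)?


Subtraction set S = {1, 2, 3, 4}, so G(n) = n mod 5.
G(n) = 0 when n is a multiple of 5.
Multiples of 5 in [1, 119]: 23
N-positions (nonzero Grundy) = 119 - 23 = 96

96


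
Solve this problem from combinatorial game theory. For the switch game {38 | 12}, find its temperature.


The game is {38 | 12}, a switch {a | b} with numbers a > b.
Cooling {a | b} by t gives {a - t | b + t}, which stops being hot when a - t = b + t, i.e. at t = (a - b)/2. So the temperature of a switch is (a - b)/2.
Temperature = (Left option - Right option) / 2
= (38 - (12)) / 2
= 26 / 2
= 13

13


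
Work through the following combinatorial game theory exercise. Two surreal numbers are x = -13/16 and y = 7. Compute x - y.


x = -13/16, y = 7
Converting to common denominator: 16
x = -13/16, y = 112/16
x - y = -13/16 - 7 = -125/16

-125/16


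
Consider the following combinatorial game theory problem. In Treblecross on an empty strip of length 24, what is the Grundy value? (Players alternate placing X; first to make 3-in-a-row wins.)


Treblecross: place X on empty cells; 3-in-a-row wins.
Playing within two cells of an existing X lets the opponent win at once, so sensible play treats the cells i-2..i+2 around each X as dead. The player left with no safe cell loses, so this is a normal-play take-away game on strips of safe cells.
Placing X at cell i (0-indexed) of a strip of k safe cells leaves independent strips of sizes max(0, i-2) and max(0, k-i-3). Hence G(k) = mex{ G(max(0,i-2)) XOR G(max(0,k-i-3)) : 0 <= i < k }, with G(0) = 0.
G(1): splits (0,0):0^0=0 -> mex({0}) = 1
G(2): splits (0,0):0^0=0 -> mex({0}) = 1
G(3): splits (0,0):0^0=0 -> mex({0}) = 1
G(4): splits (0,1):0^1=1 (0,0):0^0=0 -> mex({0, 1}) = 2
G(5): splits (0,2):0^1=1 (0,1):0^1=1 (0,0):0^0=0 -> mex({0, 1}) = 2
G(6) = mex({1}) = 0
G(7) = mex({0, 1, 2}) = 3
G(8) = mex({0, 1, 2}) = 3
G(9) = mex({0, 2}) = 1
G(10) = mex({0, 2, 3}) = 1
G(11) = mex({0, 3}) = 1
G(12) = mex({1, 3}) = 0
G(13) = mex({0, 1, 2, 3}) = 4
G(14) = mex({0, 1, 2}) = 3
G(15) = mex({0, 1, 2}) = 3
G(16) = mex({0, 1, 2, 4}) = 3
G(17) = mex({0, 1, 3, 4}) = 2
G(18) = mex({0, 1, 3, 4}) = 2
G(19) = mex({0, 1, 3, 5}) = 2
G(20) = mex({0, 1, 2, 3, 5}) = 4
G(21) = mex({0, 1, 2, 3, 5}) = 4
G(22) = mex({1, 2, 6}) = 0
G(23) = mex({0, 1, 2, 3, 4, 6}) = 5
G(24) = mex({0, 1, 2, 3, 4}) = 5
Therefore G(24) = 5.

5


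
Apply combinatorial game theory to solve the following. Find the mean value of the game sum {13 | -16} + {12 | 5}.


G1 = {13 | -16}, G2 = {12 | 5}
Each is a switch {a | b} with numbers a > b; its mean value is (a + b)/2, and mean value is additive over game sums: m(G1 + G2) = m(G1) + m(G2).
Mean of G1 = (13 + (-16))/2 = -3/2 = -3/2
Mean of G2 = (12 + (5))/2 = 17/2 = 17/2
Mean of G1 + G2 = -3/2 + 17/2 = 7

7


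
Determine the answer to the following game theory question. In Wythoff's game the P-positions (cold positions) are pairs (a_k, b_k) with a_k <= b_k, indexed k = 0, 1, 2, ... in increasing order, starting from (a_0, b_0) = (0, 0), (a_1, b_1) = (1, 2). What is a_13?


By Wythoff's theorem, a_k = floor(k * phi) and b_k = floor(k * phi^2) = a_k + k, where phi = (1 + sqrt(5))/2 is the golden ratio.
phi = (1 + sqrt(5))/2 = 1.618034
k = 13
k * phi = 13 * 1.618034 = 21.034442
a_13 = floor(k * phi) = 21

21


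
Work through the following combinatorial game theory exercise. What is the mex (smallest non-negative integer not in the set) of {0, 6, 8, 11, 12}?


Set = {0, 6, 8, 11, 12}
0 is in the set.
1 is NOT in the set. This is the mex.
mex = 1

1


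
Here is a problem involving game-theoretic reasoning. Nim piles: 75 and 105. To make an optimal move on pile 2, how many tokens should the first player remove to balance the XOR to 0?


Piles: 75 and 105
Current XOR: 75 XOR 105 = 34 (non-zero, so this is an N-position).
To make the XOR zero, we need to find a move that balances the piles.
For pile 2 (size 105): target = 105 XOR 34 = 75
We reduce pile 2 from 105 to 75.
Tokens removed: 105 - 75 = 30
Verification: 75 XOR 75 = 0

30


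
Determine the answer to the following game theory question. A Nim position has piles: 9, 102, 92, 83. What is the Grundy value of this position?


We need the XOR (exclusive or) of all pile sizes.
After XOR-ing pile 1 (size 9): 0 XOR 9 = 9
After XOR-ing pile 2 (size 102): 9 XOR 102 = 111
After XOR-ing pile 3 (size 92): 111 XOR 92 = 51
After XOR-ing pile 4 (size 83): 51 XOR 83 = 96
The Nim-value of this position is 96.

96


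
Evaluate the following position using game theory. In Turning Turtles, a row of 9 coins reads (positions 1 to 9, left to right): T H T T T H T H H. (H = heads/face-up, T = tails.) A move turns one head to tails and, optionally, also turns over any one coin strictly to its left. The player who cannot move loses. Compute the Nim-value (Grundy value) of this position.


Coins: T H T T T H T H H
Key fact: a single head at position k behaves exactly like a Nim heap of size k (turning it to T and optionally flipping a coin at j < k corresponds to moving the heap from k to j, or to 0), and heads combine as a disjunctive sum (two heads at the same place would cancel, matching j XOR j = 0). So the Nim-value is the XOR of the 1-indexed positions of the heads.
Face-up positions (1-indexed): [2, 6, 8, 9]
XOR 0 with 2: 0 XOR 2 = 2
XOR 2 with 6: 2 XOR 6 = 4
XOR 4 with 8: 4 XOR 8 = 12
XOR 12 with 9: 12 XOR 9 = 5
Nim-value = 5

5


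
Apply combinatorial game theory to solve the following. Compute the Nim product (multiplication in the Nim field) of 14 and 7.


Nim multiplication is bilinear over XOR: (u XOR v) * w = (u*w) XOR (v*w).
So we split each operand into its bit components and XOR the pairwise Nim products.
14 = 2 + 4 + 8 (as XOR of powers of 2).
7 = 1 + 2 + 4 (as XOR of powers of 2).
Using the standard Nim-product table on single bits:
  2*2 = 3,   2*4 = 8,   2*8 = 12,
  4*4 = 6,   4*8 = 11,  8*8 = 13,
and  1*x = x (identity), k*l = l*k (commutative).
Pairwise Nim products:
  2 * 1 = 2
  2 * 2 = 3
  2 * 4 = 8
  4 * 1 = 4
  4 * 2 = 8
  4 * 4 = 6
  8 * 1 = 8
  8 * 2 = 12
  8 * 4 = 11
XOR them: 2 XOR 3 XOR 8 XOR 4 XOR 8 XOR 6 XOR 8 XOR 12 XOR 11 = 12.
Result: 14 * 7 = 12 (in Nim).

12


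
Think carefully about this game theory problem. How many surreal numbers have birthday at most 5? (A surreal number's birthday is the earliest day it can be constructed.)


Day 0: {|} = 0 is born. Count = 1.
Day n: the number of surreal numbers born by day n is 2^(n+1) - 1.
By day 0: 2^1 - 1 = 1
By day 1: 2^2 - 1 = 3
By day 2: 2^3 - 1 = 7
By day 3: 2^4 - 1 = 15
By day 4: 2^5 - 1 = 31
By day 5: 2^6 - 1 = 63
By day 5: 63 surreal numbers.

63


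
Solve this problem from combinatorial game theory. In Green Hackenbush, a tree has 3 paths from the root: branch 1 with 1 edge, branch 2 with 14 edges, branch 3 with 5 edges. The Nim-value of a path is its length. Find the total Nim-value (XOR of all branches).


The tree has 3 branches from the ground vertex.
In Green Hackenbush, the Nim-value of a simple path of length k is k.
Branch 1: length 1, Nim-value = 1
Branch 2: length 14, Nim-value = 14
Branch 3: length 5, Nim-value = 5
Total Nim-value = XOR of all branch values:
0 XOR 1 = 1
1 XOR 14 = 15
15 XOR 5 = 10
Nim-value of the tree = 10

10


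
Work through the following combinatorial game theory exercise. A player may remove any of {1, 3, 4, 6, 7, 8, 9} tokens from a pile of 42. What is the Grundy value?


The subtraction set is S = {1, 3, 4, 6, 7, 8, 9}.
G(k) = mex{ G(k - s) : s in S, s <= k }. We compute iteratively: G(0) = 0.
G(1) = mex({0}) = 1
G(2) = mex({1}) = 0
G(3) = mex({0}) = 1
G(4) = mex({0, 1}) = 2
G(5) = mex({0, 1, 2}) = 3
G(6) = mex({0, 1, 3}) = 2
G(7) = mex({0, 1, 2}) = 3
G(8) = mex({0, 1, 2, 3}) = 4
G(9) = mex({0, 1, 2, 3, 4}) = 5
G(10) = mex({0, 1, 2, 3, 5}) = 4
G(11) = mex({0, 1, 2, 3, 4}) = 5
G(12) = mex({1, 2, 3, 4, 5}) = 0
G(13) = mex({0, 2, 3, 4, 5}) = 1
G(14) = mex({1, 2, 3, 4, 5}) = 0
G(15) = mex({0, 2, 3, 4, 5}) = 1
G(16) = mex({0, 1, 3, 4, 5}) = 2
G(17) = mex({0, 1, 2, 4, 5}) = 3
G(18) = mex({0, 1, 3, 4, 5}) = 2
G(19) = mex({0, 1, 2, 4, 5}) = 3
G(20) = mex({0, 1, 2, 3, 5}) = 4
Observe that G(12)..G(20) = 0, 1, 0, 1, 2, 3, 2, 3, 4 repeats G(0)..G(8) = 0, 1, 0, 1, 2, 3, 2, 3, 4.
For k >= max(S) = 9, G(k) is determined by the previous 9 values G(k-9)..G(k-1); a window of 9 consecutive values has recurred shifted by 12, so by induction G(k + 12) = G(k) for all k >= 0: the sequence is periodic from the start with period 12.
One period: G(0..11) = 0, 1, 0, 1, 2, 3, 2, 3, 4, 5, 4, 5.
42 mod 12 = 6, so G(42) = G(6) = 2.

2


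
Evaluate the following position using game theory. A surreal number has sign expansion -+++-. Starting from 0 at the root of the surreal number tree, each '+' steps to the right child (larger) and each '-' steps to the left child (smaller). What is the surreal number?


Sign expansion: -+++-
Rule: track bounds (lo, hi), initially (-inf, +inf). On '+', the current value becomes lo and we move to the simplest number in (value, hi): value + 1 if hi = +inf, otherwise the midpoint (value + hi)/2. On '-', the current value becomes hi and we move to value - 1 if lo = -inf, otherwise the midpoint (lo + value)/2.
Start at 0.
Step 1: sign = -, move left. Bounds: (-inf, 0). Value = -1
Step 2: sign = +, move right. Bounds: (-1, 0). Value = -1/2
Step 3: sign = +, move right. Bounds: (-1/2, 0). Value = -1/4
Step 4: sign = +, move right. Bounds: (-1/4, 0). Value = -1/8
Step 5: sign = -, move left. Bounds: (-1/4, -1/8). Value = -3/16
The surreal number with sign expansion -+++- is -3/16.

-3/16


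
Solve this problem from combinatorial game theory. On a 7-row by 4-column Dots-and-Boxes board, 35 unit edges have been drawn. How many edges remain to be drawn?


Grid: 7 x 4 boxes, i.e. 8 rows and 5 columns of dots.
Horizontal edges: (rows + 1) * cols = 8 * 4 = 32
Vertical edges: rows * (cols + 1) = 7 * 5 = 35
Total edges: 32 + 35 = 67
Edges drawn: 35
Remaining: 67 - 35 = 32

32


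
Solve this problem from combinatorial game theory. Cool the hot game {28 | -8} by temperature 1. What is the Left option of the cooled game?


Original game: {28 | -8} (a switch {a | b} with a > b).
Cooling by t (for t below the temperature (a - b)/2 = 18) taxes each move by t: {a | b} cooled by t is {a - t | b + t}.
Cooling amount: t = 1
Cooled Left option: 28 - 1 = 27
Cooled Right option: -8 + 1 = -7
Cooled game: {27 | -7}
Left option = 27

27


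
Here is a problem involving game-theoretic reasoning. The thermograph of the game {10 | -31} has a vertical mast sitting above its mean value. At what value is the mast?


Game = {10 | -31}, a switch {a | b} with numbers a > b.
Its thermograph has left wall a - t and right wall b + t, which meet at t = (a - b)/2, where both equal (a + b)/2. So the mast (mean value) is at (a + b)/2.
Mean = (10 + (-31))/2 = -21/2 = -21/2

-21/2


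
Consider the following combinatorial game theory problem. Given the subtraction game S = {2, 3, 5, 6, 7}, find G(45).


The subtraction set is S = {2, 3, 5, 6, 7}.
G(k) = mex{ G(k - s) : s in S, s <= k }. We compute iteratively: G(0) = 0.
G(1) = mex({}) = 0
G(2) = mex({0}) = 1
G(3) = mex({0}) = 1
G(4) = mex({0, 1}) = 2
G(5) = mex({0, 1}) = 2
G(6) = mex({0, 1, 2}) = 3
G(7) = mex({0, 1, 2}) = 3
G(8) = mex({0, 1, 2, 3}) = 4
G(9) = mex({1, 2, 3}) = 0
G(10) = mex({1, 2, 3, 4}) = 0
G(11) = mex({0, 2, 3, 4}) = 1
G(12) = mex({0, 2, 3}) = 1
G(13) = mex({0, 1, 3, 4}) = 2
G(14) = mex({0, 1, 3, 4}) = 2
G(15) = mex({0, 1, 2, 4}) = 3
Observe that G(9)..G(15) = 0, 0, 1, 1, 2, 2, 3 repeats G(0)..G(6) = 0, 0, 1, 1, 2, 2, 3.
For k >= max(S) = 7, G(k) is determined by the previous 7 values G(k-7)..G(k-1); a window of 7 consecutive values has recurred shifted by 9, so by induction G(k + 9) = G(k) for all k >= 0: the sequence is periodic from the start with period 9.
One period: G(0..8) = 0, 0, 1, 1, 2, 2, 3, 3, 4.
45 mod 9 = 0, so G(45) = G(0) = 0.

0


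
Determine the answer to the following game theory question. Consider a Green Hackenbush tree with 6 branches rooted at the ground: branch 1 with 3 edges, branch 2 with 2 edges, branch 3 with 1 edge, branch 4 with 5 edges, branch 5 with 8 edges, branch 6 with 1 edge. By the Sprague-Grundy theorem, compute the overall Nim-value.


The tree has 6 branches from the ground vertex.
In Green Hackenbush, the Nim-value of a simple path of length k is k.
Branch 1: length 3, Nim-value = 3
Branch 2: length 2, Nim-value = 2
Branch 3: length 1, Nim-value = 1
Branch 4: length 5, Nim-value = 5
Branch 5: length 8, Nim-value = 8
Branch 6: length 1, Nim-value = 1
Total Nim-value = XOR of all branch values:
0 XOR 3 = 3
3 XOR 2 = 1
1 XOR 1 = 0
0 XOR 5 = 5
5 XOR 8 = 13
13 XOR 1 = 12
Nim-value of the tree = 12

12


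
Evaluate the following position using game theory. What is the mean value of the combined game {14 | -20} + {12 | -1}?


G1 = {14 | -20}, G2 = {12 | -1}
Each is a switch {a | b} with numbers a > b; its mean value is (a + b)/2, and mean value is additive over game sums: m(G1 + G2) = m(G1) + m(G2).
Mean of G1 = (14 + (-20))/2 = -6/2 = -3
Mean of G2 = (12 + (-1))/2 = 11/2 = 11/2
Mean of G1 + G2 = -3 + 11/2 = 5/2

5/2


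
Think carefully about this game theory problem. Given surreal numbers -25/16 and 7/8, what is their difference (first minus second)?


x = -25/16, y = 7/8
Converting to common denominator: 16
x = -25/16, y = 14/16
x - y = -25/16 - 7/8 = -39/16

-39/16


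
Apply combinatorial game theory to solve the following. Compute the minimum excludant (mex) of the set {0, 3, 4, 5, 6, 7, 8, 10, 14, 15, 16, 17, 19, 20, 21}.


Set = {0, 3, 4, 5, 6, 7, 8, 10, 14, 15, 16, 17, 19, 20, 21}
0 is in the set.
1 is NOT in the set. This is the mex.
mex = 1

1


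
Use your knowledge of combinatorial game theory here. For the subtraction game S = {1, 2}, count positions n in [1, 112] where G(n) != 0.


Subtraction set S = {1, 2}, so G(n) = n mod 3.
G(n) = 0 when n is a multiple of 3.
Multiples of 3 in [1, 112]: 37
N-positions (nonzero Grundy) = 112 - 37 = 75

75


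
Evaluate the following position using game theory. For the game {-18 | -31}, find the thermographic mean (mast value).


Game = {-18 | -31}, a switch {a | b} with numbers a > b.
Its thermograph has left wall a - t and right wall b + t, which meet at t = (a - b)/2, where both equal (a + b)/2. So the mast (mean value) is at (a + b)/2.
Mean = (-18 + (-31))/2 = -49/2 = -49/2

-49/2


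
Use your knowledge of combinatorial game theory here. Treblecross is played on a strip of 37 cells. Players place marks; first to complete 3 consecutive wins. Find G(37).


Treblecross: place X on empty cells; 3-in-a-row wins.
Playing within two cells of an existing X lets the opponent win at once, so sensible play treats the cells i-2..i+2 around each X as dead. The player left with no safe cell loses, so this is a normal-play take-away game on strips of safe cells.
Placing X at cell i (0-indexed) of a strip of k safe cells leaves independent strips of sizes max(0, i-2) and max(0, k-i-3). Hence G(k) = mex{ G(max(0,i-2)) XOR G(max(0,k-i-3)) : 0 <= i < k }, with G(0) = 0.
G(1): splits (0,0):0^0=0 -> mex({0}) = 1
G(2): splits (0,0):0^0=0 -> mex({0}) = 1
G(3): splits (0,0):0^0=0 -> mex({0}) = 1
G(4): splits (0,1):0^1=1 (0,0):0^0=0 -> mex({0, 1}) = 2
G(5): splits (0,2):0^1=1 (0,1):0^1=1 (0,0):0^0=0 -> mex({0, 1}) = 2
G(6) = mex({1}) = 0
G(7) = mex({0, 1, 2}) = 3
G(8) = mex({0, 1, 2}) = 3
G(9) = mex({0, 2}) = 1
G(10) = mex({0, 2, 3}) = 1
G(11) = mex({0, 3}) = 1
G(12) = mex({1, 3}) = 0
G(13) = mex({0, 1, 2, 3}) = 4
G(14) = mex({0, 1, 2}) = 3
G(15) = mex({0, 1, 2}) = 3
G(16) = mex({0, 1, 2, 4}) = 3
G(17) = mex({0, 1, 3, 4}) = 2
G(18) = mex({0, 1, 3, 4}) = 2
G(19) = mex({0, 1, 3, 5}) = 2
G(20) = mex({0, 1, 2, 3, 5}) = 4
G(21) = mex({0, 1, 2, 3, 5}) = 4
G(22) = mex({1, 2, 6}) = 0
G(23) = mex({0, 1, 2, 3, 4, 6}) = 5
G(24) = mex({0, 1, 2, 3, 4}) = 5
G(25) = mex({0, 1, 3, 4, 7}) = 2
G(26) = mex({0, 1, 3, 4, 5, 7}) = 2
G(27) = mex({0, 1, 3, 5}) = 2
G(28) = mex({0, 1, 2, 5}) = 3
G(29) = mex({0, 1, 2, 4, 5, 6}) = 3
G(30) = mex({1, 2, 4, 6}) = 0
G(31) = mex({0, 1, 2, 3, 4, 6}) = 5
G(32) = mex({1, 2, 3, 4, 7}) = 0
G(33) = mex({0, 3, 7}) = 1
G(34) = mex({0, 2, 3, 5, 7}) = 1
G(35) = mex({0, 2, 3, 5, 6}) = 1
G(36) = mex({0, 1, 2, 5, 6}) = 3
G(37) = mex({0, 1, 2, 4, 5, 6}) = 3
Therefore G(37) = 3.

3


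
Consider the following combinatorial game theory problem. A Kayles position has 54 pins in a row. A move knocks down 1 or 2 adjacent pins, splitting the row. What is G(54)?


Kayles: a move removes 1 or 2 adjacent pins from a contiguous row.
Removing pins from a row of k leaves two independent rows (a, b) with a + b = k - 1 (one pin) or a + b = k - 2 (two pins); an end removal gives a = 0.
By Sprague-Grundy, G(k) = mex{ G(a) XOR G(b) } over all these splits. G(0) = 0.
G(1): splits (0,0):0^0=0 -> mex({0}) = 1
G(2): splits (0,1):0^1=1 (0,0):0^0=0 -> mex({0, 1}) = 2
G(3): splits (0,2):0^2=2 (1,1):1^1=0 (0,1):0^1=1 -> mex({0, 1, 2}) = 3
G(4): splits (0,3):0^3=3 (1,2):1^2=3 (0,2):0^2=2 (1,1):1^1=0 -> mex({0, 2, 3}) = 1
G(5): splits (0,4):0^1=1 (1,3):1^3=2 (2,2):2^2=0 (0,3):0^3=3 (1,2):1^2=3 -> mex({0, 1, 2, 3}) = 4
G(6) = mex({0, 1, 2, 4}) = 3
G(7) = mex({0, 1, 3, 4, 5}) = 2
G(8) = mex({0, 2, 3, 5, 6}) = 1
G(9) = mex({0, 1, 2, 3, 6, 7}) = 4
G(10) = mex({0, 1, 3, 4, 5, 7}) = 2
G(11) = mex({0, 1, 2, 3, 4, 5}) = 6
G(12) = mex({0, 1, 2, 3, 5, 6, 7}) = 4
G(13) = mex({0, 2, 3, 4, 6, 7}) = 1
G(14) = mex({0, 1, 4, 5, 6, 7}) = 2
G(15) = mex({0, 1, 2, 3, 4, 5, 6}) = 7
G(16) = mex({0, 2, 3, 5, 6, 7}) = 1
G(17) = mex({0, 1, 2, 3, 5, 6, 7}) = 4
G(18) = mex({0, 1, 2, 4, 5, 6}) = 3
G(19) = mex({0, 1, 3, 4, 5, 7}) = 2
G(20) = mex({0, 2, 3, 4, 5, 6, 7}) = 1
G(21) = mex({0, 1, 2, 3, 5, 6, 7}) = 4
G(22) = mex({0, 1, 2, 3, 4, 5, 7}) = 6
G(23) = mex({0, 1, 2, 3, 4, 5, 6}) = 7
G(24) = mex({0, 1, 2, 3, 5, 6, 7}) = 4
G(25) = mex({0, 2, 3, 4, 6, 7}) = 1
G(26) = mex({0, 1, 3, 4, 5, 6, 7}) = 2
G(27) = mex({0, 1, 2, 3, 4, 5, 6, 7}) = 8
G(28) = mex({0, 1, 2, 3, 4, 6, 7, 8}) = 5
G(29) = mex({0, 1, 2, 3, 5, 6, 7, 8, 9}) = 4
G(30) = mex({0, 1, 2, 3, 4, 5, 6, 9, 10}) = 7
G(31) = mex({0, 1, 3, 4, 5, 7, 10, 11}) = 2
G(32) = mex({0, 2, 3, 4, 5, 6, 7, 9, 11}) = 1
G(33) = mex({0, 1, 2, 3, 4, 5, 6, 7, 9, 12}) = 8
G(34) = mex({0, 1, 2, 3, 4, 5, 7, 8, 11, 12}) = 6
G(35) = mex({0, 1, 2, 3, 4, 5, 6, 8, 9, 10, 11}) = 7
G(36) = mex({0, 1, 2, 3, 5, 6, 7, 9, 10}) = 4
G(37) = mex({0, 2, 3, 4, 6, 7, 9, 10, 11, 12}) = 1
G(38) = mex({0, 1, 3, 4, 5, 6, 7, 9, 10, 11, 12}) = 2
G(39) = mex({0, 1, 2, 4, 5, 6, 7, 9, 10, 12, 14}) = 3
G(40) = mex({0, 2, 3, 4, 6, 7, 11, 12, 14}) = 1
G(41) = mex({0, 1, 2, 3, 5, 6, 7, 9, 10, 11, 12}) = 4
G(42) = mex({0, 1, 2, 3, 4, 5, 6, 9, 10}) = 7
G(43) = mex({0, 1, 3, 4, 5, 7, 9, 10, 12, 15}) = 2
G(44) = mex({0, 2, 3, 4, 5, 6, 7, 9, 10, 12, 15}) = 1
G(45) = mex({0, 1, 2, 3, 4, 5, 6, 7, 9, 10, 12, 14}) = 8
G(46) = mex({0, 1, 3, 4, 5, 7, 8, 11, 12, 14}) = 2
G(47) = mex({0, 1, 2, 3, 4, 5, 6, 8, 9, 10, 11, 12}) = 7
G(48) = mex({0, 1, 2, 3, 5, 6, 7, 9, 10}) = 4
G(49) = mex({0, 2, 3, 4, 6, 7, 9, 10, 11, 12, 15}) = 1
G(50) = mex({0, 1, 4, 5, 6, 7, 9, 11, 12, 14, 15}) = 2
G(51) = mex({0, 1, 2, 3, 4, 5, 6, 7, 9, 12, 14, 15}) = 8
G(52) = mex({0, 2, 3, 4, 5, 6, 7, 8, 11, 12, 15}) = 1
G(53) = mex({0, 1, 2, 3, 5, 6, 7, 8, 9, 10, 11, 12}) = 4
G(54) = mex({0, 1, 2, 3, 4, 5, 6, 9, 10}) = 7
Therefore G(54) = 7.

7


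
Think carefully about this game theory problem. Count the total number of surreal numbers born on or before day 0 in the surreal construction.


Day 0: {|} = 0 is born. Count = 1.
Day n: the number of surreal numbers born by day n is 2^(n+1) - 1.
By day 0: 2^1 - 1 = 1
By day 0: 1 surreal numbers.

1


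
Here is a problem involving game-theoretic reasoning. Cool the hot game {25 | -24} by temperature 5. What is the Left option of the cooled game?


Original game: {25 | -24} (a switch {a | b} with a > b).
Cooling by t (for t below the temperature (a - b)/2 = 49/2) taxes each move by t: {a | b} cooled by t is {a - t | b + t}.
Cooling amount: t = 5
Cooled Left option: 25 - 5 = 20
Cooled Right option: -24 + 5 = -19
Cooled game: {20 | -19}
Left option = 20

20


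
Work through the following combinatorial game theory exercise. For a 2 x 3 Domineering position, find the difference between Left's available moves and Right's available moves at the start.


Board is 2 x 3 (rows x cols).
Left (vertical) placements: (rows-1) * cols = 1 * 3 = 3
Right (horizontal) placements: rows * (cols-1) = 2 * 2 = 4
Advantage = Left - Right = 3 - 4 = -1

-1


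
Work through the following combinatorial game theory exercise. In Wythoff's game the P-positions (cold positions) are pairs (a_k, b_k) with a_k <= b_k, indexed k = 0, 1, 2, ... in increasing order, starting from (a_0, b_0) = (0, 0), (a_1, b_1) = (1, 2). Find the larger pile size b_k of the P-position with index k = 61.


By Wythoff's theorem, a_k = floor(k * phi) and b_k = floor(k * phi^2) = a_k + k, where phi = (1 + sqrt(5))/2 is the golden ratio.
phi = (1 + sqrt(5))/2 = 1.618034
phi^2 = phi + 1 = 2.618034
k = 61
k * phi^2 = 61 * 2.618034 = 159.700073
b_61 = floor(k * phi^2) = 159 (check: a_61 + k = 98 + 61 = 159)

159


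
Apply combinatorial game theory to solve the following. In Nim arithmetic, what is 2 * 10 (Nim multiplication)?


Nim multiplication is bilinear over XOR: (u XOR v) * w = (u*w) XOR (v*w).
So we split each operand into its bit components and XOR the pairwise Nim products.
2 = 2 (as XOR of powers of 2).
10 = 2 + 8 (as XOR of powers of 2).
Using the standard Nim-product table on single bits:
  2*2 = 3,   2*4 = 8,   2*8 = 12,
  4*4 = 6,   4*8 = 11,  8*8 = 13,
and  1*x = x (identity), k*l = l*k (commutative).
Pairwise Nim products:
  2 * 2 = 3
  2 * 8 = 12
XOR them: 3 XOR 12 = 15.
Result: 2 * 10 = 15 (in Nim).

15


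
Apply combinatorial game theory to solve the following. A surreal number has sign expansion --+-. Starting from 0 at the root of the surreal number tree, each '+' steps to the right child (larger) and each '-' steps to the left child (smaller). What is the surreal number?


Sign expansion: --+-
Rule: track bounds (lo, hi), initially (-inf, +inf). On '+', the current value becomes lo and we move to the simplest number in (value, hi): value + 1 if hi = +inf, otherwise the midpoint (value + hi)/2. On '-', the current value becomes hi and we move to value - 1 if lo = -inf, otherwise the midpoint (lo + value)/2.
Start at 0.
Step 1: sign = -, move left. Bounds: (-inf, 0). Value = -1
Step 2: sign = -, move left. Bounds: (-inf, -1). Value = -2
Step 3: sign = +, move right. Bounds: (-2, -1). Value = -3/2
Step 4: sign = -, move left. Bounds: (-2, -3/2). Value = -7/4
The surreal number with sign expansion --+- is -7/4.

-7/4


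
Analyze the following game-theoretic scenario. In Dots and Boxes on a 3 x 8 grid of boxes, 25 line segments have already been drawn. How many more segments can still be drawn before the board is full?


Grid: 3 x 8 boxes, i.e. 4 rows and 9 columns of dots.
Horizontal edges: (rows + 1) * cols = 4 * 8 = 32
Vertical edges: rows * (cols + 1) = 3 * 9 = 27
Total edges: 32 + 27 = 59
Edges drawn: 25
Remaining: 59 - 25 = 34

34
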